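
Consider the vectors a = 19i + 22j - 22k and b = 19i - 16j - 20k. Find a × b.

(-792, -38, -722)

i: 22·(-20) - (-22)·(-16) = -440 - 352 = -792
j: (-22)·19 - 19·(-20) = -418 - (-380) = -38
k: 19·(-16) - 22·19 = -304 - 418 = -722
a × b = (-792, -38, -722)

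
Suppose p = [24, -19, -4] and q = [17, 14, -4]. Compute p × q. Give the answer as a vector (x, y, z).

i: (-19)·(-4) - (-4)·14 = 76 - (-56) = 132
j: (-4)·17 - 24·(-4) = -68 - (-96) = 28
k: 24·14 - (-19)·17 = 336 - (-323) = 659
p × q = (132, 28, 659)

(132, 28, 659)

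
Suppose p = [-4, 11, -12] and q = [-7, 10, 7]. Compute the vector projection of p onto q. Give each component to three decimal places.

(-1.909, 2.727, 1.909)

p · q = (-4)·(-7) + 11·10 + (-12)·7 = 28 + 110 - 84 = 54
|q|² = 49 + 100 + 49 = 198
proj_q p = (54/198) · (-7, 10, 7) ≈ (-1.909, 2.727, 1.909)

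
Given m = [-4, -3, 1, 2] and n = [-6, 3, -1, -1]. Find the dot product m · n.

m · n = (-4)·(-6) + (-3)·3 + 1·(-1) + 2·(-1) = 24 - 9 - 1 - 2 = 12

12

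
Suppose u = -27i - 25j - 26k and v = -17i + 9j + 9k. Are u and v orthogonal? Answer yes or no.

yes

u · v = (-27)·(-17) + (-25)·9 + (-26)·9 = 459 - 225 - 234 = 0
Zero, so the vectors are orthogonal.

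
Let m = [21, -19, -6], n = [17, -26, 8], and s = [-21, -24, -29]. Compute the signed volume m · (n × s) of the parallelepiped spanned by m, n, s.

19415

n × s:
i: (-26)·(-29) - 8·(-24) = 754 - (-192) = 946
j: 8·(-21) - 17·(-29) = -168 - (-493) = 325
k: 17·(-24) - (-26)·(-21) = -408 - 546 = -954
n × s = (946, 325, -954)
m · (n × s) = 21·946 + (-19)·325 + (-6)·(-954) = 19866 - 6175 + 5724 = 19415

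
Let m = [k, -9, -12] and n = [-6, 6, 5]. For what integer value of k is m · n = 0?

-19

m · n = k·(-6) + (-9)·6 + (-12)·5 = -114 - 6k
Set equal to 0: -6k = 114, so k = -19.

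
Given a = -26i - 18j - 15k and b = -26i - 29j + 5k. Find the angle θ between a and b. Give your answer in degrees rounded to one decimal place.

35.2

a · b = (-26)·(-26) + (-18)·(-29) + (-15)·5 = 676 + 522 - 75 = 1123
|a|² = 676 + 324 + 225 = 1225,  |a| = √1225 ≈ 35.000000
|b|² = 676 + 841 + 25 = 1542,  |b| = √1542 ≈ 39.268308
cos θ = 1123 / (35.000000 · 39.268308) ≈ 0.81709
θ = arccos(0.81709) ≈ 35.2°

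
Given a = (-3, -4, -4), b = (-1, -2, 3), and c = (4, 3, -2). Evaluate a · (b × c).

-45

b × c:
i: (-2)·(-2) - 3·3 = 4 - 9 = -5
j: 3·4 - (-1)·(-2) = 12 - 2 = 10
k: (-1)·3 - (-2)·4 = -3 - (-8) = 5
b × c = (-5, 10, 5)
a · (b × c) = (-3)·(-5) + (-4)·10 + (-4)·5 = 15 - 40 - 20 = -45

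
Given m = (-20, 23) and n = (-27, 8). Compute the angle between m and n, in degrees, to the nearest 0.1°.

32.5

m · n = (-20)·(-27) + 23·8 = 540 + 184 = 724
|m|² = 400 + 529 = 929,  |m| = √929 ≈ 30.479501
|n|² = 729 + 64 = 793,  |n| = √793 ≈ 28.160256
cos θ = 724 / (30.479501 · 28.160256) ≈ 0.84352
θ = arccos(0.84352) ≈ 32.5°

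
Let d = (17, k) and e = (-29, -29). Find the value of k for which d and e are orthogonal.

-17

d · e = 17·(-29) + k·(-29) = -493 - 29k
Set equal to 0: -29k = 493, so k = -17.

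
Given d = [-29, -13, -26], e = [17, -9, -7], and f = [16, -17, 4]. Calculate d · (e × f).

e × f:
i: (-9)·4 - (-7)·(-17) = -36 - 119 = -155
j: (-7)·16 - 17·4 = -112 - 68 = -180
k: 17·(-17) - (-9)·16 = -289 - (-144) = -145
e × f = (-155, -180, -145)
d · (e × f) = (-29)·(-155) + (-13)·(-180) + (-26)·(-145) = 4495 + 2340 + 3770 = 10605

10605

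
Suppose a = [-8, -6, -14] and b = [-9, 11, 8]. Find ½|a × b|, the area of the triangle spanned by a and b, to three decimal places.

i: (-6)·8 - (-14)·11 = -48 - (-154) = 106
j: (-14)·(-9) - (-8)·8 = 126 - (-64) = 190
k: (-8)·11 - (-6)·(-9) = -88 - 54 = -142
a × b = (106, 190, -142)
|a × b| = √(106² + 190² + (-142)²) = √67500 ≈ 259.8076
area = ½ · 259.8076 ≈ 129.904

129.904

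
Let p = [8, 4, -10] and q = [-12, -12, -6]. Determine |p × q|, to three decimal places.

226.416

i: 4·(-6) - (-10)·(-12) = -24 - 120 = -144
j: (-10)·(-12) - 8·(-6) = 120 - (-48) = 168
k: 8·(-12) - 4·(-12) = -96 - (-48) = -48
p × q = (-144, 168, -48)
|p × q| = √((-144)² + 168² + (-48)²) = √51264 ≈ 226.4155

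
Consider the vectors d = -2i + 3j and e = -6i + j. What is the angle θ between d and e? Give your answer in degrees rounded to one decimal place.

46.8

d · e = (-2)·(-6) + 3·1 = 12 + 3 = 15
|d|² = 4 + 9 = 13,  |d| = √13 ≈ 3.605551
|e|² = 36 + 1 = 37,  |e| = √37 ≈ 6.082763
cos θ = 15 / (3.605551 · 6.082763) ≈ 0.68394
θ = arccos(0.68394) ≈ 46.8°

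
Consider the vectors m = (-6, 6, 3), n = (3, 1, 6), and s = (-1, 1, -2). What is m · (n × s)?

n × s:
i: 1·(-2) - 6·1 = -2 - 6 = -8
j: 6·(-1) - 3·(-2) = -6 - (-6) = 0
k: 3·1 - 1·(-1) = 3 - (-1) = 4
n × s = (-8, 0, 4)
m · (n × s) = (-6)·(-8) + 6·0 + 3·4 = 48 + 0 + 12 = 60

60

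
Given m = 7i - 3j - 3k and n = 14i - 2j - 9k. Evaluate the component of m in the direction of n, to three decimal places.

7.815

m · n = 7·14 + (-3)·(-2) + (-3)·(-9) = 98 + 6 + 27 = 131
|n| = √(196 + 4 + 81) = √281 ≈ 16.7631
comp_n m = 131 / √281 ≈ 7.815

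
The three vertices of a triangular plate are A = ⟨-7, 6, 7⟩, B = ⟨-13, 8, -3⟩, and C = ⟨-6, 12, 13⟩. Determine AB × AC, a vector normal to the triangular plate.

AB = (-6, 2, -10)
AC = (1, 6, 6)
i: 2·6 - (-10)·6 = 12 - (-60) = 72
j: (-10)·1 - (-6)·6 = -10 - (-36) = 26
k: (-6)·6 - 2·1 = -36 - 2 = -38
AB × AC = (72, 26, -38)

(72, 26, -38)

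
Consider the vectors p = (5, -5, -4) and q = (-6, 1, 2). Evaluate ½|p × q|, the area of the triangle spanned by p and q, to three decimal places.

i: (-5)·2 - (-4)·1 = -10 - (-4) = -6
j: (-4)·(-6) - 5·2 = 24 - 10 = 14
k: 5·1 - (-5)·(-6) = 5 - 30 = -25
p × q = (-6, 14, -25)
|p × q| = √((-6)² + 14² + (-25)²) = √857 ≈ 29.2746
area = ½ · 29.2746 ≈ 14.637

14.637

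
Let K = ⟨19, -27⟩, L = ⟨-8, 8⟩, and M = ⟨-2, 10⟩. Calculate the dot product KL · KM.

1862

KL = L − K = (-27, 35)
KM = M − K = (-21, 37)
KL · KM = (-27)·(-21) + 35·37 = 567 + 1295 = 1862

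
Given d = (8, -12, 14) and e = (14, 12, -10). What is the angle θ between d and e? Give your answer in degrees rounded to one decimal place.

114.1

d · e = 8·14 + (-12)·12 + 14·(-10) = 112 - 144 - 140 = -172
|d|² = 64 + 144 + 196 = 404,  |d| = √404 ≈ 20.099751
|e|² = 196 + 144 + 100 = 440,  |e| = √440 ≈ 20.976177
cos θ = -172 / (20.099751 · 20.976177) ≈ -0.40795
θ = arccos(-0.40795) ≈ 114.1°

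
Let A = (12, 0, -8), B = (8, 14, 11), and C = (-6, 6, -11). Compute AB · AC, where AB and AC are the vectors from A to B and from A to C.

AB = B − A = (-4, 14, 19)
AC = C − A = (-18, 6, -3)
AB · AC = (-4)·(-18) + 14·6 + 19·(-3) = 72 + 84 - 57 = 99

99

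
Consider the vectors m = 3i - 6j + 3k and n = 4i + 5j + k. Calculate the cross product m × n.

i: (-6)·1 - 3·5 = -6 - 15 = -21
j: 3·4 - 3·1 = 12 - 3 = 9
k: 3·5 - (-6)·4 = 15 - (-24) = 39
m × n = (-21, 9, 39)

(-21, 9, 39)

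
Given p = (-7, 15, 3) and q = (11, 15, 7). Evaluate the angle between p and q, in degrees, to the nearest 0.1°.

59.6

p · q = (-7)·11 + 15·15 + 3·7 = -77 + 225 + 21 = 169
|p|² = 49 + 225 + 9 = 283,  |p| = √283 ≈ 16.822604
|q|² = 121 + 225 + 49 = 395,  |q| = √395 ≈ 19.874607
cos θ = 169 / (16.822604 · 19.874607) ≈ 0.50547
θ = arccos(0.50547) ≈ 59.6°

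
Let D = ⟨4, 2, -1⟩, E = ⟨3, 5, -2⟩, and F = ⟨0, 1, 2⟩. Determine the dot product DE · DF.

-2

DE = E − D = (-1, 3, -1)
DF = F − D = (-4, -1, 3)
DE · DF = (-1)·(-4) + 3·(-1) + (-1)·3 = 4 - 3 - 3 = -2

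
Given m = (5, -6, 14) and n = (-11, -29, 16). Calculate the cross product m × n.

i: (-6)·16 - 14·(-29) = -96 - (-406) = 310
j: 14·(-11) - 5·16 = -154 - 80 = -234
k: 5·(-29) - (-6)·(-11) = -145 - 66 = -211
m × n = (310, -234, -211)

(310, -234, -211)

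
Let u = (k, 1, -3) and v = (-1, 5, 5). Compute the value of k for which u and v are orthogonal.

u · v = k·(-1) + 1·5 + (-3)·5 = -10 - 1k
Set equal to 0: -1k = 10, so k = -10.

-10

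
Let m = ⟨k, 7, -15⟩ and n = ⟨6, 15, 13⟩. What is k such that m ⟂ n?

m · n = k·6 + 7·15 + (-15)·13 = -90 + 6k
Set equal to 0: 6k = 90, so k = 15.

15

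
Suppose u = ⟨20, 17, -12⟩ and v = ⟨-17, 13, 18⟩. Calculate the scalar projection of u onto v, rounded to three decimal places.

-11.980

u · v = 20·(-17) + 17·13 + (-12)·18 = -340 + 221 - 216 = -335
|v| = √(289 + 169 + 324) = √782 ≈ 27.9643
comp_v u = -335 / √782 ≈ -11.980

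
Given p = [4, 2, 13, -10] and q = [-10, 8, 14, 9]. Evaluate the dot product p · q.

p · q = 4·(-10) + 2·8 + 13·14 + (-10)·9 = -40 + 16 + 182 - 90 = 68

68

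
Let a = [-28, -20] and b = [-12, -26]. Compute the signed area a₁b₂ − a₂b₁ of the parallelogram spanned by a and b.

488

(-28)·(-26) - (-20)·(-12) = 728 - 240 = 488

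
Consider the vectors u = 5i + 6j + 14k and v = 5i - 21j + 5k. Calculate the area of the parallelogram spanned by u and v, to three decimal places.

i: 6·5 - 14·(-21) = 30 - (-294) = 324
j: 14·5 - 5·5 = 70 - 25 = 45
k: 5·(-21) - 6·5 = -105 - 30 = -135
u × v = (324, 45, -135)
|u × v| = √(324² + 45² + (-135)²) = √125226 ≈ 353.8729

353.873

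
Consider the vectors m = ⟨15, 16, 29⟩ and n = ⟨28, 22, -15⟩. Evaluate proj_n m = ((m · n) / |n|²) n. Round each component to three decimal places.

m · n = 15·28 + 16·22 + 29·(-15) = 420 + 352 - 435 = 337
|n|² = 784 + 484 + 225 = 1493
proj_n m = (337/1493) · (28, 22, -15) ≈ (6.320, 4.966, -3.386)

(6.320, 4.966, -3.386)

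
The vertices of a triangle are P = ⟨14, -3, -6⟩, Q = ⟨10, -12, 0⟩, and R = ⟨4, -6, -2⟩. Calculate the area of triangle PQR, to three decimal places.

45.673

PQ = (-4, -9, 6),  PR = (-10, -3, 4)
i: (-9)·4 - 6·(-3) = -36 - (-18) = -18
j: 6·(-10) - (-4)·4 = -60 - (-16) = -44
k: (-4)·(-3) - (-9)·(-10) = 12 - 90 = -78
PQ × PR = (-18, -44, -78)
|PQ × PR| = √8344 ≈ 91.3455
area = ½ · 91.3455 ≈ 45.673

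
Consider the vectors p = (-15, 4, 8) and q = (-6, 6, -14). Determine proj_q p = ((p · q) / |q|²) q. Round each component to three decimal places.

(-0.045, 0.045, -0.104)

p · q = (-15)·(-6) + 4·6 + 8·(-14) = 90 + 24 - 112 = 2
|q|² = 36 + 36 + 196 = 268
proj_q p = (2/268) · (-6, 6, -14) ≈ (-0.045, 0.045, -0.104)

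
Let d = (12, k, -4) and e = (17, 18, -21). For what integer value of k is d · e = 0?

-16

d · e = 12·17 + k·18 + (-4)·(-21) = 288 + 18k
Set equal to 0: 18k = -288, so k = -16.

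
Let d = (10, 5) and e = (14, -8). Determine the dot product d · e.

100

d · e = 10·14 + 5·(-8) = 140 - 40 = 100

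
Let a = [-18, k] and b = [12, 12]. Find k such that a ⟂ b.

a · b = (-18)·12 + k·12 = -216 + 12k
Set equal to 0: 12k = 216, so k = 18.

18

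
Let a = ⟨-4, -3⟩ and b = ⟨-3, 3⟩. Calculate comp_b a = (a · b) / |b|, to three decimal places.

a · b = (-4)·(-3) + (-3)·3 = 12 - 9 = 3
|b| = √(9 + 9) = √18 ≈ 4.2426
comp_b a = 3 / √18 ≈ 0.707

0.707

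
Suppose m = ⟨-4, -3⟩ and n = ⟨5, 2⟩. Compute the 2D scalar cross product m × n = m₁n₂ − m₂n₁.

7

(-4)·2 - (-3)·5 = -8 - (-15) = 7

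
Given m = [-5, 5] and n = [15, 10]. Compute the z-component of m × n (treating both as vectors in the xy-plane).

(-5)·10 - 5·15 = -50 - 75 = -125

-125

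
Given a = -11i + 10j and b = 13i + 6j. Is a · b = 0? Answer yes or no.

no

a · b = (-11)·13 + 10·6 = -143 + 60 = -83
Nonzero, so the vectors are not orthogonal.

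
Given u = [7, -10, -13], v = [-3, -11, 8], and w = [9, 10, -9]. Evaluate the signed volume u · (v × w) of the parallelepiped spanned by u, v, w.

v × w:
i: (-11)·(-9) - 8·10 = 99 - 80 = 19
j: 8·9 - (-3)·(-9) = 72 - 27 = 45
k: (-3)·10 - (-11)·9 = -30 - (-99) = 69
v × w = (19, 45, 69)
u · (v × w) = 7·19 + (-10)·45 + (-13)·69 = 133 - 450 - 897 = -1214

-1214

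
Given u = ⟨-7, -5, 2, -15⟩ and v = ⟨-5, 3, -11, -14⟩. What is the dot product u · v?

u · v = (-7)·(-5) + (-5)·3 + 2·(-11) + (-15)·(-14) = 35 - 15 - 22 + 210 = 208

208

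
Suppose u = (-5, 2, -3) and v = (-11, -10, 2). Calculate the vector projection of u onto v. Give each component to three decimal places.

u · v = (-5)·(-11) + 2·(-10) + (-3)·2 = 55 - 20 - 6 = 29
|v|² = 121 + 100 + 4 = 225
proj_v u = (29/225) · (-11, -10, 2) ≈ (-1.418, -1.289, 0.258)

(-1.418, -1.289, 0.258)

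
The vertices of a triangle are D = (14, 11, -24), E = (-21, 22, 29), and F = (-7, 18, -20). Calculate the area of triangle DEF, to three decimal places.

DE = (-35, 11, 53),  DF = (-21, 7, 4)
i: 11·4 - 53·7 = 44 - 371 = -327
j: 53·(-21) - (-35)·4 = -1113 - (-140) = -973
k: (-35)·7 - 11·(-21) = -245 - (-231) = -14
DE × DF = (-327, -973, -14)
|DE × DF| = √1053854 ≈ 1026.5739
area = ½ · 1026.5739 ≈ 513.287

513.287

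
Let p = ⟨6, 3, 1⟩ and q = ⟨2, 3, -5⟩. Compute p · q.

16

p · q = 6·2 + 3·3 + 1·(-5) = 12 + 9 - 5 = 16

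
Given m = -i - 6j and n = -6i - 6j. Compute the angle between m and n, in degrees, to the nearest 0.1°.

m · n = (-1)·(-6) + (-6)·(-6) = 6 + 36 = 42
|m|² = 1 + 36 = 37,  |m| = √37 ≈ 6.082763
|n|² = 36 + 36 = 72,  |n| = √72 ≈ 8.485281
cos θ = 42 / (6.082763 · 8.485281) ≈ 0.81373
θ = arccos(0.81373) ≈ 35.5°

35.5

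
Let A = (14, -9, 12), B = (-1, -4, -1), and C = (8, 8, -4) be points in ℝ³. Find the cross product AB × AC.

(141, -162, -225)

AB = (-15, 5, -13)
AC = (-6, 17, -16)
i: 5·(-16) - (-13)·17 = -80 - (-221) = 141
j: (-13)·(-6) - (-15)·(-16) = 78 - 240 = -162
k: (-15)·17 - 5·(-6) = -255 - (-30) = -225
AB × AC = (141, -162, -225)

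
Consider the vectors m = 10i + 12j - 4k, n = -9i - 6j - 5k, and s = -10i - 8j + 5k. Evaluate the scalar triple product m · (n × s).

392

n × s:
i: (-6)·5 - (-5)·(-8) = -30 - 40 = -70
j: (-5)·(-10) - (-9)·5 = 50 - (-45) = 95
k: (-9)·(-8) - (-6)·(-10) = 72 - 60 = 12
n × s = (-70, 95, 12)
m · (n × s) = 10·(-70) + 12·95 + (-4)·12 = -700 + 1140 - 48 = 392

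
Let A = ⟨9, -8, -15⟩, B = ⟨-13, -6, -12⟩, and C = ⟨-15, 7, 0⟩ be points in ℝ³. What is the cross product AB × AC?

AB = (-22, 2, 3)
AC = (-24, 15, 15)
i: 2·15 - 3·15 = 30 - 45 = -15
j: 3·(-24) - (-22)·15 = -72 - (-330) = 258
k: (-22)·15 - 2·(-24) = -330 - (-48) = -282
AB × AC = (-15, 258, -282)

(-15, 258, -282)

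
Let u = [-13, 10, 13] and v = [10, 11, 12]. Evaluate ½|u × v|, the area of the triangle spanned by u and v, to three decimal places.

i: 10·12 - 13·11 = 120 - 143 = -23
j: 13·10 - (-13)·12 = 130 - (-156) = 286
k: (-13)·11 - 10·10 = -143 - 100 = -243
u × v = (-23, 286, -243)
|u × v| = √((-23)² + 286² + (-243)²) = √141374 ≈ 375.9973
area = ½ · 375.9973 ≈ 187.999

187.999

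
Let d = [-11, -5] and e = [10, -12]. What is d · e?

-50

d · e = (-11)·10 + (-5)·(-12) = -110 + 60 = -50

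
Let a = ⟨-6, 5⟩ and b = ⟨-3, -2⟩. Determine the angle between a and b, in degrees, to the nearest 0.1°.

a · b = (-6)·(-3) + 5·(-2) = 18 - 10 = 8
|a|² = 36 + 25 = 61,  |a| = √61 ≈ 7.810250
|b|² = 9 + 4 = 13,  |b| = √13 ≈ 3.605551
cos θ = 8 / (7.810250 · 3.605551) ≈ 0.28409
θ = arccos(0.28409) ≈ 73.5°

73.5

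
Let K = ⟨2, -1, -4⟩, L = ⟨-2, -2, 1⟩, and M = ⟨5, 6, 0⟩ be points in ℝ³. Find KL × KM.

(-39, 31, -25)

KL = (-4, -1, 5)
KM = (3, 7, 4)
i: (-1)·4 - 5·7 = -4 - 35 = -39
j: 5·3 - (-4)·4 = 15 - (-16) = 31
k: (-4)·7 - (-1)·3 = -28 - (-3) = -25
KL × KM = (-39, 31, -25)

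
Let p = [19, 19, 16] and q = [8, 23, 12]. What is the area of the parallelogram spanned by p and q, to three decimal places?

i: 19·12 - 16·23 = 228 - 368 = -140
j: 16·8 - 19·12 = 128 - 228 = -100
k: 19·23 - 19·8 = 437 - 152 = 285
p × q = (-140, -100, 285)
|p × q| = √((-140)² + (-100)² + 285²) = √110825 ≈ 332.9039

332.904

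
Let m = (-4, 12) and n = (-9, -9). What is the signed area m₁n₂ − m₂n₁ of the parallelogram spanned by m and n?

144

(-4)·(-9) - 12·(-9) = 36 - (-108) = 144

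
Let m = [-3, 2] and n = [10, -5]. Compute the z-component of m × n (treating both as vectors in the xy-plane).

(-3)·(-5) - 2·10 = 15 - 20 = -5

-5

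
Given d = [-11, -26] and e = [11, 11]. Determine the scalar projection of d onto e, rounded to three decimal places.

-26.163

d · e = (-11)·11 + (-26)·11 = -121 - 286 = -407
|e| = √(121 + 121) = √242 ≈ 15.5563
comp_e d = -407 / √242 ≈ -26.163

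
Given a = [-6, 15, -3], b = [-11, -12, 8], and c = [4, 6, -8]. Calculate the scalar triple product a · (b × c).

-1074

b × c:
i: (-12)·(-8) - 8·6 = 96 - 48 = 48
j: 8·4 - (-11)·(-8) = 32 - 88 = -56
k: (-11)·6 - (-12)·4 = -66 - (-48) = -18
b × c = (48, -56, -18)
a · (b × c) = (-6)·48 + 15·(-56) + (-3)·(-18) = -288 - 840 + 54 = -1074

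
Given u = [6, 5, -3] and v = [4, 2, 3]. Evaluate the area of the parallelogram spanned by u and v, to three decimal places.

37.483

i: 5·3 - (-3)·2 = 15 - (-6) = 21
j: (-3)·4 - 6·3 = -12 - 18 = -30
k: 6·2 - 5·4 = 12 - 20 = -8
u × v = (21, -30, -8)
|u × v| = √(21² + (-30)² + (-8)²) = √1405 ≈ 37.4833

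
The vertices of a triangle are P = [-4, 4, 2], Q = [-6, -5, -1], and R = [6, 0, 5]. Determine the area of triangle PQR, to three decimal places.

54.086

PQ = (-2, -9, -3),  PR = (10, -4, 3)
i: (-9)·3 - (-3)·(-4) = -27 - 12 = -39
j: (-3)·10 - (-2)·3 = -30 - (-6) = -24
k: (-2)·(-4) - (-9)·10 = 8 - (-90) = 98
PQ × PR = (-39, -24, 98)
|PQ × PR| = √11701 ≈ 108.1712
area = ½ · 108.1712 ≈ 54.086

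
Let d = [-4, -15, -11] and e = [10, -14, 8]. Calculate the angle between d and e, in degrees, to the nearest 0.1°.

76.9

d · e = (-4)·10 + (-15)·(-14) + (-11)·8 = -40 + 210 - 88 = 82
|d|² = 16 + 225 + 121 = 362,  |d| = √362 ≈ 19.026298
|e|² = 100 + 196 + 64 = 360,  |e| = √360 ≈ 18.973666
cos θ = 82 / (19.026298 · 18.973666) ≈ 0.22715
θ = arccos(0.22715) ≈ 76.9°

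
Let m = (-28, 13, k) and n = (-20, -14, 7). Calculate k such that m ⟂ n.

m · n = (-28)·(-20) + 13·(-14) + k·7 = 378 + 7k
Set equal to 0: 7k = -378, so k = -54.

-54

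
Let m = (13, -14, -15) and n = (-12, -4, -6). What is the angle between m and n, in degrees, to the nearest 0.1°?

91.7

m · n = 13·(-12) + (-14)·(-4) + (-15)·(-6) = -156 + 56 + 90 = -10
|m|² = 169 + 196 + 225 = 590,  |m| = √590 ≈ 24.289916
|n|² = 144 + 16 + 36 = 196,  |n| = √196 ≈ 14.000000
cos θ = -10 / (24.289916 · 14.000000) ≈ -0.02941
θ = arccos(-0.02941) ≈ 91.7°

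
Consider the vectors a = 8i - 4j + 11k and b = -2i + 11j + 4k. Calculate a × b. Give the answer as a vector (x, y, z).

(-137, -54, 80)

i: (-4)·4 - 11·11 = -16 - 121 = -137
j: 11·(-2) - 8·4 = -22 - 32 = -54
k: 8·11 - (-4)·(-2) = 88 - 8 = 80
a × b = (-137, -54, 80)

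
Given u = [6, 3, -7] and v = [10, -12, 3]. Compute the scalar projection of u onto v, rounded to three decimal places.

0.189

u · v = 6·10 + 3·(-12) + (-7)·3 = 60 - 36 - 21 = 3
|v| = √(100 + 144 + 9) = √253 ≈ 15.9060
comp_v u = 3 / √253 ≈ 0.189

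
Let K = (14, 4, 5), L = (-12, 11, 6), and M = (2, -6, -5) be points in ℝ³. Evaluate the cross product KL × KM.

(-60, -272, 344)

KL = (-26, 7, 1)
KM = (-12, -10, -10)
i: 7·(-10) - 1·(-10) = -70 - (-10) = -60
j: 1·(-12) - (-26)·(-10) = -12 - 260 = -272
k: (-26)·(-10) - 7·(-12) = 260 - (-84) = 344
KL × KM = (-60, -272, 344)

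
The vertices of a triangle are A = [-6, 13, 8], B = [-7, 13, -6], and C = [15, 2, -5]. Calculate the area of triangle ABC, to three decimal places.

AB = (-1, 0, -14),  AC = (21, -11, -13)
i: 0·(-13) - (-14)·(-11) = 0 - 154 = -154
j: (-14)·21 - (-1)·(-13) = -294 - 13 = -307
k: (-1)·(-11) - 0·21 = 11 - 0 = 11
AB × AC = (-154, -307, 11)
|AB × AC| = √118086 ≈ 343.6364
area = ½ · 343.6364 ≈ 171.818

171.818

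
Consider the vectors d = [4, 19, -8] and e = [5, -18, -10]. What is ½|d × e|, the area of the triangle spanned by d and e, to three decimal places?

i: 19·(-10) - (-8)·(-18) = -190 - 144 = -334
j: (-8)·5 - 4·(-10) = -40 - (-40) = 0
k: 4·(-18) - 19·5 = -72 - 95 = -167
d × e = (-334, 0, -167)
|d × e| = √((-334)² + 0² + (-167)²) = √139445 ≈ 373.4234
area = ½ · 373.4234 ≈ 186.712

186.712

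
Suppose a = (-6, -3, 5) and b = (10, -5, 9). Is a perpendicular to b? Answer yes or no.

yes

a · b = (-6)·10 + (-3)·(-5) + 5·9 = -60 + 15 + 45 = 0
Zero, so the vectors are orthogonal.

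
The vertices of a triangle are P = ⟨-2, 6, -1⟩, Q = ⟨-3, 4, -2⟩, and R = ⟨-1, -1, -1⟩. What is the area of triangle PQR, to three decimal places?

5.723

PQ = (-1, -2, -1),  PR = (1, -7, 0)
i: (-2)·0 - (-1)·(-7) = 0 - 7 = -7
j: (-1)·1 - (-1)·0 = -1 - 0 = -1
k: (-1)·(-7) - (-2)·1 = 7 - (-2) = 9
PQ × PR = (-7, -1, 9)
|PQ × PR| = √131 ≈ 11.4455
area = ½ · 11.4455 ≈ 5.723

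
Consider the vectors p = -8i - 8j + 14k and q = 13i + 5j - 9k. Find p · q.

p · q = (-8)·13 + (-8)·5 + 14·(-9) = -104 - 40 - 126 = -270

-270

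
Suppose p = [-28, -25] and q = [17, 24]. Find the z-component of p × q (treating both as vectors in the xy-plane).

(-28)·24 - (-25)·17 = -672 - (-425) = -247

-247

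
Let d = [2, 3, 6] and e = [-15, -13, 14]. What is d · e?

15

d · e = 2·(-15) + 3·(-13) + 6·14 = -30 - 39 + 84 = 15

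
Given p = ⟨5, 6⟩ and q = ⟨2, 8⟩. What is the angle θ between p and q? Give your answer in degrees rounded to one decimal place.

p · q = 5·2 + 6·8 = 10 + 48 = 58
|p|² = 25 + 36 = 61,  |p| = √61 ≈ 7.810250
|q|² = 4 + 64 = 68,  |q| = √68 ≈ 8.246211
cos θ = 58 / (7.810250 · 8.246211) ≈ 0.90055
θ = arccos(0.90055) ≈ 25.8°

25.8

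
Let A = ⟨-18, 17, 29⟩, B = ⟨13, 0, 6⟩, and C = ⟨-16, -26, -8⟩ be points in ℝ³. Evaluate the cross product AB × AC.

(-360, 1101, -1299)

AB = (31, -17, -23)
AC = (2, -43, -37)
i: (-17)·(-37) - (-23)·(-43) = 629 - 989 = -360
j: (-23)·2 - 31·(-37) = -46 - (-1147) = 1101
k: 31·(-43) - (-17)·2 = -1333 - (-34) = -1299
AB × AC = (-360, 1101, -1299)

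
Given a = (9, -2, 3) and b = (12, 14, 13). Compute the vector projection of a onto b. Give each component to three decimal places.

(2.806, 3.273, 3.039)

a · b = 9·12 + (-2)·14 + 3·13 = 108 - 28 + 39 = 119
|b|² = 144 + 196 + 169 = 509
proj_b a = (119/509) · (12, 14, 13) ≈ (2.806, 3.273, 3.039)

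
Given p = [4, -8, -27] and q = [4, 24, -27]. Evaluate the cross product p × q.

(864, 0, 128)

i: (-8)·(-27) - (-27)·24 = 216 - (-648) = 864
j: (-27)·4 - 4·(-27) = -108 - (-108) = 0
k: 4·24 - (-8)·4 = 96 - (-32) = 128
p × q = (864, 0, 128)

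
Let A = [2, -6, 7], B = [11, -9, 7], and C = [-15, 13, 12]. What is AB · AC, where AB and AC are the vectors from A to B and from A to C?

-210

AB = B − A = (9, -3, 0)
AC = C − A = (-17, 19, 5)
AB · AC = 9·(-17) + (-3)·19 + 0·5 = -153 - 57 + 0 = -210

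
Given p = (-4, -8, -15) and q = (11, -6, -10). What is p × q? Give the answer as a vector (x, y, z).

(-10, -205, 112)

i: (-8)·(-10) - (-15)·(-6) = 80 - 90 = -10
j: (-15)·11 - (-4)·(-10) = -165 - 40 = -205
k: (-4)·(-6) - (-8)·11 = 24 - (-88) = 112
p × q = (-10, -205, 112)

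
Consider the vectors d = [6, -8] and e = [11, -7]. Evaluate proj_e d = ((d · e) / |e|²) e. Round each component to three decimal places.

d · e = 6·11 + (-8)·(-7) = 66 + 56 = 122
|e|² = 121 + 49 = 170
proj_e d = (122/170) · (11, -7) ≈ (7.894, -5.024)

(7.894, -5.024)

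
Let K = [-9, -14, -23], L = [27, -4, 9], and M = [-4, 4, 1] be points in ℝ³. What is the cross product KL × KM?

KL = (36, 10, 32)
KM = (5, 18, 24)
i: 10·24 - 32·18 = 240 - 576 = -336
j: 32·5 - 36·24 = 160 - 864 = -704
k: 36·18 - 10·5 = 648 - 50 = 598
KL × KM = (-336, -704, 598)

(-336, -704, 598)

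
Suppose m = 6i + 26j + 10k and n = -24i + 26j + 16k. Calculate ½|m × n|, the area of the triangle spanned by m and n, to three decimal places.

431.750

i: 26·16 - 10·26 = 416 - 260 = 156
j: 10·(-24) - 6·16 = -240 - 96 = -336
k: 6·26 - 26·(-24) = 156 - (-624) = 780
m × n = (156, -336, 780)
|m × n| = √(156² + (-336)² + 780²) = √745632 ≈ 863.4999
area = ½ · 863.4999 ≈ 431.750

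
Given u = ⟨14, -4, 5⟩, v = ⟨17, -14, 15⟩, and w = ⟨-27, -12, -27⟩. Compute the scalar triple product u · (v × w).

4686

v × w:
i: (-14)·(-27) - 15·(-12) = 378 - (-180) = 558
j: 15·(-27) - 17·(-27) = -405 - (-459) = 54
k: 17·(-12) - (-14)·(-27) = -204 - 378 = -582
v × w = (558, 54, -582)
u · (v × w) = 14·558 + (-4)·54 + 5·(-582) = 7812 - 216 - 2910 = 4686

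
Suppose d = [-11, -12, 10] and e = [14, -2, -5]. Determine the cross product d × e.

(80, 85, 190)

i: (-12)·(-5) - 10·(-2) = 60 - (-20) = 80
j: 10·14 - (-11)·(-5) = 140 - 55 = 85
k: (-11)·(-2) - (-12)·14 = 22 - (-168) = 190
d × e = (80, 85, 190)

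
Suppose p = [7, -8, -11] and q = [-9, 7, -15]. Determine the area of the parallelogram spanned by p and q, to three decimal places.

284.524

i: (-8)·(-15) - (-11)·7 = 120 - (-77) = 197
j: (-11)·(-9) - 7·(-15) = 99 - (-105) = 204
k: 7·7 - (-8)·(-9) = 49 - 72 = -23
p × q = (197, 204, -23)
|p × q| = √(197² + 204² + (-23)²) = √80954 ≈ 284.5242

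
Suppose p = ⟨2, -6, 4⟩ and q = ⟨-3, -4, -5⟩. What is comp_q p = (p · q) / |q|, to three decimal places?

p · q = 2·(-3) + (-6)·(-4) + 4·(-5) = -6 + 24 - 20 = -2
|q| = √(9 + 16 + 25) = √50 ≈ 7.0711
comp_q p = -2 / √50 ≈ -0.283

-0.283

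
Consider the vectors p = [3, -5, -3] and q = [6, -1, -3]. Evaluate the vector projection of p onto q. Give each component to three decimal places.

p · q = 3·6 + (-5)·(-1) + (-3)·(-3) = 18 + 5 + 9 = 32
|q|² = 36 + 1 + 9 = 46
proj_q p = (32/46) · (6, -1, -3) ≈ (4.174, -0.696, -2.087)

(4.174, -0.696, -2.087)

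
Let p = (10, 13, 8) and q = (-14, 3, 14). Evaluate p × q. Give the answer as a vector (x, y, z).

(158, -252, 212)

i: 13·14 - 8·3 = 182 - 24 = 158
j: 8·(-14) - 10·14 = -112 - 140 = -252
k: 10·3 - 13·(-14) = 30 - (-182) = 212
p × q = (158, -252, 212)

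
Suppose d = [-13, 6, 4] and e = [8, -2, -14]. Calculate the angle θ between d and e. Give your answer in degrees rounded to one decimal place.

135.4

d · e = (-13)·8 + 6·(-2) + 4·(-14) = -104 - 12 - 56 = -172
|d|² = 169 + 36 + 16 = 221,  |d| = √221 ≈ 14.866069
|e|² = 64 + 4 + 196 = 264,  |e| = √264 ≈ 16.248077
cos θ = -172 / (14.866069 · 16.248077) ≈ -0.71208
θ = arccos(-0.71208) ≈ 135.4°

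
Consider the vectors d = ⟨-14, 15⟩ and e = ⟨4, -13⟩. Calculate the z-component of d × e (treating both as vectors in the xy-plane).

(-14)·(-13) - 15·4 = 182 - 60 = 122

122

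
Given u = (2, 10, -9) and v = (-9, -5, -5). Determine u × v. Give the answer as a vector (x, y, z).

i: 10·(-5) - (-9)·(-5) = -50 - 45 = -95
j: (-9)·(-9) - 2·(-5) = 81 - (-10) = 91
k: 2·(-5) - 10·(-9) = -10 - (-90) = 80
u × v = (-95, 91, 80)

(-95, 91, 80)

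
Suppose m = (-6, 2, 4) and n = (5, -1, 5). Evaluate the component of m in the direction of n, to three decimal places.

m · n = (-6)·5 + 2·(-1) + 4·5 = -30 - 2 + 20 = -12
|n| = √(25 + 1 + 25) = √51 ≈ 7.1414
comp_n m = -12 / √51 ≈ -1.680

-1.680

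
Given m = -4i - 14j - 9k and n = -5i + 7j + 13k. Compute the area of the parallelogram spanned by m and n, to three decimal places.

i: (-14)·13 - (-9)·7 = -182 - (-63) = -119
j: (-9)·(-5) - (-4)·13 = 45 - (-52) = 97
k: (-4)·7 - (-14)·(-5) = -28 - 70 = -98
m × n = (-119, 97, -98)
|m × n| = √((-119)² + 97² + (-98)²) = √33174 ≈ 182.1373

182.137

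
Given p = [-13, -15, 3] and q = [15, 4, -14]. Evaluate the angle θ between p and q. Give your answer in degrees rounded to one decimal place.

p · q = (-13)·15 + (-15)·4 + 3·(-14) = -195 - 60 - 42 = -297
|p|² = 169 + 225 + 9 = 403,  |p| = √403 ≈ 20.074860
|q|² = 225 + 16 + 196 = 437,  |q| = √437 ≈ 20.904545
cos θ = -297 / (20.074860 · 20.904545) ≈ -0.70772
θ = arccos(-0.70772) ≈ 135.0°

135.0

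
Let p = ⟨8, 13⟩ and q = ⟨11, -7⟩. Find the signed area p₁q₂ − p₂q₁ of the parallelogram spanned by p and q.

8·(-7) - 13·11 = -56 - 143 = -199

-199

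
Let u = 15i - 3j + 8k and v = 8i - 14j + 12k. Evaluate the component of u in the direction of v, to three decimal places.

u · v = 15·8 + (-3)·(-14) + 8·12 = 120 + 42 + 96 = 258
|v| = √(64 + 196 + 144) = √404 ≈ 20.0998
comp_v u = 258 / √404 ≈ 12.836

12.836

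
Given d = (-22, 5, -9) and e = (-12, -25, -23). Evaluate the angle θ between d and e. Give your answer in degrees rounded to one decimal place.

d · e = (-22)·(-12) + 5·(-25) + (-9)·(-23) = 264 - 125 + 207 = 346
|d|² = 484 + 25 + 81 = 590,  |d| = √590 ≈ 24.289916
|e|² = 144 + 625 + 529 = 1298,  |e| = √1298 ≈ 36.027767
cos θ = 346 / (24.289916 · 36.027767) ≈ 0.39538
θ = arccos(0.39538) ≈ 66.7°

66.7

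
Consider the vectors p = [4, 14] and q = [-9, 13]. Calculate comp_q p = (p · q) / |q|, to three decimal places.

9.234

p · q = 4·(-9) + 14·13 = -36 + 182 = 146
|q| = √(81 + 169) = √250 ≈ 15.8114
comp_q p = 146 / √250 ≈ 9.234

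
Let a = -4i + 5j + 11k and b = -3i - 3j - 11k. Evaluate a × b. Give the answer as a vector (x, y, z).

(-22, -77, 27)

i: 5·(-11) - 11·(-3) = -55 - (-33) = -22
j: 11·(-3) - (-4)·(-11) = -33 - 44 = -77
k: (-4)·(-3) - 5·(-3) = 12 - (-15) = 27
a × b = (-22, -77, 27)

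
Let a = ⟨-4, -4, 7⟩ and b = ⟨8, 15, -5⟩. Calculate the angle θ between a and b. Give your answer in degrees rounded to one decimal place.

142.8

a · b = (-4)·8 + (-4)·15 + 7·(-5) = -32 - 60 - 35 = -127
|a|² = 16 + 16 + 49 = 81,  |a| = √81 ≈ 9.000000
|b|² = 64 + 225 + 25 = 314,  |b| = √314 ≈ 17.720045
cos θ = -127 / (9.000000 · 17.720045) ≈ -0.79634
θ = arccos(-0.79634) ≈ 142.8°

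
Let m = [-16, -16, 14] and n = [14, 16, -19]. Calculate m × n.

i: (-16)·(-19) - 14·16 = 304 - 224 = 80
j: 14·14 - (-16)·(-19) = 196 - 304 = -108
k: (-16)·16 - (-16)·14 = -256 - (-224) = -32
m × n = (80, -108, -32)

(80, -108, -32)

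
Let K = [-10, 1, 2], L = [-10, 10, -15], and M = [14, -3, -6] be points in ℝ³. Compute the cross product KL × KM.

(-140, -408, -216)

KL = (0, 9, -17)
KM = (24, -4, -8)
i: 9·(-8) - (-17)·(-4) = -72 - 68 = -140
j: (-17)·24 - 0·(-8) = -408 - 0 = -408
k: 0·(-4) - 9·24 = 0 - 216 = -216
KL × KM = (-140, -408, -216)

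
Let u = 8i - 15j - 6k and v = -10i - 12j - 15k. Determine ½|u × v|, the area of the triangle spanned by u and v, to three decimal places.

i: (-15)·(-15) - (-6)·(-12) = 225 - 72 = 153
j: (-6)·(-10) - 8·(-15) = 60 - (-120) = 180
k: 8·(-12) - (-15)·(-10) = -96 - 150 = -246
u × v = (153, 180, -246)
|u × v| = √(153² + 180² + (-246)²) = √116325 ≈ 341.0645
area = ½ · 341.0645 ≈ 170.532

170.532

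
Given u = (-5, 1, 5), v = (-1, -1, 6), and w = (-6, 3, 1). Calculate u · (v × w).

v × w:
i: (-1)·1 - 6·3 = -1 - 18 = -19
j: 6·(-6) - (-1)·1 = -36 - (-1) = -35
k: (-1)·3 - (-1)·(-6) = -3 - 6 = -9
v × w = (-19, -35, -9)
u · (v × w) = (-5)·(-19) + 1·(-35) + 5·(-9) = 95 - 35 - 45 = 15

15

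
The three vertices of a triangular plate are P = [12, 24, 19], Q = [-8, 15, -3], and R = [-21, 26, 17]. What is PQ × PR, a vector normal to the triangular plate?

PQ = (-20, -9, -22)
PR = (-33, 2, -2)
i: (-9)·(-2) - (-22)·2 = 18 - (-44) = 62
j: (-22)·(-33) - (-20)·(-2) = 726 - 40 = 686
k: (-20)·2 - (-9)·(-33) = -40 - 297 = -337
PQ × PR = (62, 686, -337)

(62, 686, -337)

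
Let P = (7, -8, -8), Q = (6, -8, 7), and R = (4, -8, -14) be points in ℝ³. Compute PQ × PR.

(0, -51, 0)

PQ = (-1, 0, 15)
PR = (-3, 0, -6)
i: 0·(-6) - 15·0 = 0 - 0 = 0
j: 15·(-3) - (-1)·(-6) = -45 - 6 = -51
k: (-1)·0 - 0·(-3) = 0 - 0 = 0
PQ × PR = (0, -51, 0)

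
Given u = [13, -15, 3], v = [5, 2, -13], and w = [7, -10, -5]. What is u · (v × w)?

-1022

v × w:
i: 2·(-5) - (-13)·(-10) = -10 - 130 = -140
j: (-13)·7 - 5·(-5) = -91 - (-25) = -66
k: 5·(-10) - 2·7 = -50 - 14 = -64
v × w = (-140, -66, -64)
u · (v × w) = 13·(-140) + (-15)·(-66) + 3·(-64) = -1820 + 990 - 192 = -1022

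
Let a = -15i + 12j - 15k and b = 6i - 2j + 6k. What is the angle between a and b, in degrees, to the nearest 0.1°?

a · b = (-15)·6 + 12·(-2) + (-15)·6 = -90 - 24 - 90 = -204
|a|² = 225 + 144 + 225 = 594,  |a| = √594 ≈ 24.372115
|b|² = 36 + 4 + 36 = 76,  |b| = √76 ≈ 8.717798
cos θ = -204 / (24.372115 · 8.717798) ≈ -0.96013
θ = arccos(-0.96013) ≈ 163.8°

163.8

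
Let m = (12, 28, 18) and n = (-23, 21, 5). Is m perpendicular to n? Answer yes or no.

no

m · n = 12·(-23) + 28·21 + 18·5 = -276 + 588 + 90 = 402
Nonzero, so the vectors are not orthogonal.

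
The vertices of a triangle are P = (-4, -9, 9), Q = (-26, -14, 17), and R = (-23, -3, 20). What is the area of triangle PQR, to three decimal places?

132.512

PQ = (-22, -5, 8),  PR = (-19, 6, 11)
i: (-5)·11 - 8·6 = -55 - 48 = -103
j: 8·(-19) - (-22)·11 = -152 - (-242) = 90
k: (-22)·6 - (-5)·(-19) = -132 - 95 = -227
PQ × PR = (-103, 90, -227)
|PQ × PR| = √70238 ≈ 265.0245
area = ½ · 265.0245 ≈ 132.512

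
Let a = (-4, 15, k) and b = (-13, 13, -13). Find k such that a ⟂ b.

19

a · b = (-4)·(-13) + 15·13 + k·(-13) = 247 - 13k
Set equal to 0: -13k = -247, so k = 19.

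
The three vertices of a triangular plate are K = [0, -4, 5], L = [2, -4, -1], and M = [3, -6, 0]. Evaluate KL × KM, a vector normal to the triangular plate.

(-12, -8, -4)

KL = (2, 0, -6)
KM = (3, -2, -5)
i: 0·(-5) - (-6)·(-2) = 0 - 12 = -12
j: (-6)·3 - 2·(-5) = -18 - (-10) = -8
k: 2·(-2) - 0·3 = -4 - 0 = -4
KL × KM = (-12, -8, -4)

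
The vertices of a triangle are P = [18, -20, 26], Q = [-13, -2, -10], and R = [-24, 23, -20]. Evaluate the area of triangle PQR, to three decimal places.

463.337

PQ = (-31, 18, -36),  PR = (-42, 43, -46)
i: 18·(-46) - (-36)·43 = -828 - (-1548) = 720
j: (-36)·(-42) - (-31)·(-46) = 1512 - 1426 = 86
k: (-31)·43 - 18·(-42) = -1333 - (-756) = -577
PQ × PR = (720, 86, -577)
|PQ × PR| = √858725 ≈ 926.6742
area = ½ · 926.6742 ≈ 463.337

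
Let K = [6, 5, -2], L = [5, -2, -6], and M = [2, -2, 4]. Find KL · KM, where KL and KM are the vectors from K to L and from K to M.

29

KL = L − K = (-1, -7, -4)
KM = M − K = (-4, -7, 6)
KL · KM = (-1)·(-4) + (-7)·(-7) + (-4)·6 = 4 + 49 - 24 = 29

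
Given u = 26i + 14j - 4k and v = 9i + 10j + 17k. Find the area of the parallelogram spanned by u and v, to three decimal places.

i: 14·17 - (-4)·10 = 238 - (-40) = 278
j: (-4)·9 - 26·17 = -36 - 442 = -478
k: 26·10 - 14·9 = 260 - 126 = 134
u × v = (278, -478, 134)
|u × v| = √(278² + (-478)² + 134²) = √323724 ≈ 568.9675

568.967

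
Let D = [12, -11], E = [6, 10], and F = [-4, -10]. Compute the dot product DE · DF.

117

DE = E − D = (-6, 21)
DF = F − D = (-16, 1)
DE · DF = (-6)·(-16) + 21·1 = 96 + 21 = 117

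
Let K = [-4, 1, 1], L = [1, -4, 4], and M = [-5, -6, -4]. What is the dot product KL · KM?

15

KL = L − K = (5, -5, 3)
KM = M − K = (-1, -7, -5)
KL · KM = 5·(-1) + (-5)·(-7) + 3·(-5) = -5 + 35 - 15 = 15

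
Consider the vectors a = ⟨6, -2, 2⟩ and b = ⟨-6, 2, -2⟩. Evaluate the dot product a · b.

a · b = 6·(-6) + (-2)·2 + 2·(-2) = -36 - 4 - 4 = -44

-44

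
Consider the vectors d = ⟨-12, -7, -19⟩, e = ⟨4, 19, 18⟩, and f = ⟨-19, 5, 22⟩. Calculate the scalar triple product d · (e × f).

-8165

e × f:
i: 19·22 - 18·5 = 418 - 90 = 328
j: 18·(-19) - 4·22 = -342 - 88 = -430
k: 4·5 - 19·(-19) = 20 - (-361) = 381
e × f = (328, -430, 381)
d · (e × f) = (-12)·328 + (-7)·(-430) + (-19)·381 = -3936 + 3010 - 7239 = -8165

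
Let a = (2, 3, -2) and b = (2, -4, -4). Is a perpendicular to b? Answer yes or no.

a · b = 2·2 + 3·(-4) + (-2)·(-4) = 4 - 12 + 8 = 0
Zero, so the vectors are orthogonal.

yes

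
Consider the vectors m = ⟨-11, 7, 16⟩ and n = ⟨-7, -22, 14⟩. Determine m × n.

i: 7·14 - 16·(-22) = 98 - (-352) = 450
j: 16·(-7) - (-11)·14 = -112 - (-154) = 42
k: (-11)·(-22) - 7·(-7) = 242 - (-49) = 291
m × n = (450, 42, 291)

(450, 42, 291)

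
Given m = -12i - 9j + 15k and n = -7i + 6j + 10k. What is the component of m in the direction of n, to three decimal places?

13.234

m · n = (-12)·(-7) + (-9)·6 + 15·10 = 84 - 54 + 150 = 180
|n| = √(49 + 36 + 100) = √185 ≈ 13.6015
comp_n m = 180 / √185 ≈ 13.234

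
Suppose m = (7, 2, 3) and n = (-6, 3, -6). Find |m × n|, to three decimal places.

45.891

i: 2·(-6) - 3·3 = -12 - 9 = -21
j: 3·(-6) - 7·(-6) = -18 - (-42) = 24
k: 7·3 - 2·(-6) = 21 - (-12) = 33
m × n = (-21, 24, 33)
|m × n| = √((-21)² + 24² + 33²) = √2106 ≈ 45.8912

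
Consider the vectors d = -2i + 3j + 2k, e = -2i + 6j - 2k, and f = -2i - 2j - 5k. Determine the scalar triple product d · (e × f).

82

e × f:
i: 6·(-5) - (-2)·(-2) = -30 - 4 = -34
j: (-2)·(-2) - (-2)·(-5) = 4 - 10 = -6
k: (-2)·(-2) - 6·(-2) = 4 - (-12) = 16
e × f = (-34, -6, 16)
d · (e × f) = (-2)·(-34) + 3·(-6) + 2·16 = 68 - 18 + 32 = 82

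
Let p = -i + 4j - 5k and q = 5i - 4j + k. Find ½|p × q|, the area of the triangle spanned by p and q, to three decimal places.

16.492

i: 4·1 - (-5)·(-4) = 4 - 20 = -16
j: (-5)·5 - (-1)·1 = -25 - (-1) = -24
k: (-1)·(-4) - 4·5 = 4 - 20 = -16
p × q = (-16, -24, -16)
|p × q| = √((-16)² + (-24)² + (-16)²) = √1088 ≈ 32.9848
area = ½ · 32.9848 ≈ 16.492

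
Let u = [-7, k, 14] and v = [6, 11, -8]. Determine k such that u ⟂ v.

14

u · v = (-7)·6 + k·11 + 14·(-8) = -154 + 11k
Set equal to 0: 11k = 154, so k = 14.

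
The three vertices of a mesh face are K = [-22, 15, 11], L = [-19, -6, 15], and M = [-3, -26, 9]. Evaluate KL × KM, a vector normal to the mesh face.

(206, 82, 276)

KL = (3, -21, 4)
KM = (19, -41, -2)
i: (-21)·(-2) - 4·(-41) = 42 - (-164) = 206
j: 4·19 - 3·(-2) = 76 - (-6) = 82
k: 3·(-41) - (-21)·19 = -123 - (-399) = 276
KL × KM = (206, 82, 276)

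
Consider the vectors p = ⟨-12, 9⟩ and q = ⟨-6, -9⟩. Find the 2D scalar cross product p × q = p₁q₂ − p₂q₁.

162

(-12)·(-9) - 9·(-6) = 108 - (-54) = 162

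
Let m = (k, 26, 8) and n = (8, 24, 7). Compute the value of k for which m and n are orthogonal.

m · n = k·8 + 26·24 + 8·7 = 680 + 8k
Set equal to 0: 8k = -680, so k = -85.

-85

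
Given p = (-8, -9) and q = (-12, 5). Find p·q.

51

p · q = (-8)·(-12) + (-9)·5 = 96 - 45 = 51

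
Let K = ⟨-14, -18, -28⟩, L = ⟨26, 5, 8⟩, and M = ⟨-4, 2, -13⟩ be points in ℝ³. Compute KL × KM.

KL = (40, 23, 36)
KM = (10, 20, 15)
i: 23·15 - 36·20 = 345 - 720 = -375
j: 36·10 - 40·15 = 360 - 600 = -240
k: 40·20 - 23·10 = 800 - 230 = 570
KL × KM = (-375, -240, 570)

(-375, -240, 570)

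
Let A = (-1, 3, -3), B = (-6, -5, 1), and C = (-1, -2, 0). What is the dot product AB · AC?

52

AB = B − A = (-5, -8, 4)
AC = C − A = (0, -5, 3)
AB · AC = (-5)·0 + (-8)·(-5) + 4·3 = 0 + 40 + 12 = 52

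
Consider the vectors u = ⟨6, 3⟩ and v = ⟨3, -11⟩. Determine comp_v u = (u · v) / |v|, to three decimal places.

-1.316

u · v = 6·3 + 3·(-11) = 18 - 33 = -15
|v| = √(9 + 121) = √130 ≈ 11.4018
comp_v u = -15 / √130 ≈ -1.316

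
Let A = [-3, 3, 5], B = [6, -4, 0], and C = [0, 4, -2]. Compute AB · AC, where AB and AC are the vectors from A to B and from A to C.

AB = B − A = (9, -7, -5)
AC = C − A = (3, 1, -7)
AB · AC = 9·3 + (-7)·1 + (-5)·(-7) = 27 - 7 + 35 = 55

55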